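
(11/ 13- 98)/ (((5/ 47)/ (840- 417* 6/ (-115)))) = -5882793822/ 7475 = -786995.83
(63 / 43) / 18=0.08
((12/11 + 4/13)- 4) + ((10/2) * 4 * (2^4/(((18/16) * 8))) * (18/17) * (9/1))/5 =158412/2431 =65.16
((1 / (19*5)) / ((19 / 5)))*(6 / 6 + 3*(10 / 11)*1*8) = 251 / 3971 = 0.06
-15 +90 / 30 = -12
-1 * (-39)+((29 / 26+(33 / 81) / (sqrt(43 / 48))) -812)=-20069 / 26+44 * sqrt(129) / 1161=-771.45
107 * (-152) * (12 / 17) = -195168 / 17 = -11480.47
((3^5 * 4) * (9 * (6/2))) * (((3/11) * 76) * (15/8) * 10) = 112193100/11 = 10199372.73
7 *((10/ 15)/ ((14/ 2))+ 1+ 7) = 170/ 3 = 56.67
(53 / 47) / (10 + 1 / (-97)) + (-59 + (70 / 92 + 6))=-109203343 / 2094978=-52.13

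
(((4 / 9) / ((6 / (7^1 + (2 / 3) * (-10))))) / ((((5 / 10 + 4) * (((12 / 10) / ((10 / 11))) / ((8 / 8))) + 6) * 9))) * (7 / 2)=350 / 435213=0.00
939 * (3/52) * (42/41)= 59157/1066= 55.49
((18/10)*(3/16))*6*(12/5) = 243/50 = 4.86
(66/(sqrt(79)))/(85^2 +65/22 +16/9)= 13068 * sqrt(79)/113087473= 0.00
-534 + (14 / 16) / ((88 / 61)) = -375509 / 704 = -533.39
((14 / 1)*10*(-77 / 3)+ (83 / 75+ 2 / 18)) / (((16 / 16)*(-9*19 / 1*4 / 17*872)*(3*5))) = 6869921 / 1006506000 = 0.01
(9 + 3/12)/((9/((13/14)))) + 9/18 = 733/504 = 1.45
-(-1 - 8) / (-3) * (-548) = 1644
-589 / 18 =-32.72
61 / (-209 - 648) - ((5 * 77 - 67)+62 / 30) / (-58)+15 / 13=63981881 / 9692670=6.60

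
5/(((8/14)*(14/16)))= 10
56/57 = 0.98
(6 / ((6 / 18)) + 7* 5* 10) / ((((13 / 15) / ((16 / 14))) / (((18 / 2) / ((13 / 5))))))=1987200 / 1183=1679.80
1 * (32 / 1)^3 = 32768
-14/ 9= -1.56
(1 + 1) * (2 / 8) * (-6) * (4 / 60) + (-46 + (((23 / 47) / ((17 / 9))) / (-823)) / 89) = -13519126578 / 292621765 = -46.20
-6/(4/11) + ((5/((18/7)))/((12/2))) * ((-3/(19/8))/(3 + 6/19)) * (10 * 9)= -497/18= -27.61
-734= -734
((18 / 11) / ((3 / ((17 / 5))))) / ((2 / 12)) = 612 / 55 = 11.13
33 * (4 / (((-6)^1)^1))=-22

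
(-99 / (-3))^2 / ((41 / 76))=82764 / 41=2018.63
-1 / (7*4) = -1 / 28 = -0.04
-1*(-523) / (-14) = -523 / 14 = -37.36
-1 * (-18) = 18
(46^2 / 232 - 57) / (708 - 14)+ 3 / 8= 24635 / 80504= 0.31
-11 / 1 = -11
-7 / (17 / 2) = -14 / 17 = -0.82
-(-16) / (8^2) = 1 / 4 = 0.25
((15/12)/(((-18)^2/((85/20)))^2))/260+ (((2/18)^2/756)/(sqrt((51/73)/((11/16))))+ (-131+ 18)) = -39477694175/349360128+ sqrt(40953)/12492144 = -113.00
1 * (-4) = -4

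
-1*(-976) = 976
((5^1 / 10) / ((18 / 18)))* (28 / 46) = 7 / 23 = 0.30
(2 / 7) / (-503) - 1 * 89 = -313371 / 3521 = -89.00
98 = 98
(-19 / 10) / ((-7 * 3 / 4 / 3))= 38 / 35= 1.09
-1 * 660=-660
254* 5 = 1270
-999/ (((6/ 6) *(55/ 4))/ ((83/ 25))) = -331668/ 1375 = -241.21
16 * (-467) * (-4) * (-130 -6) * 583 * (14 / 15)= -33176636416 / 15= -2211775761.07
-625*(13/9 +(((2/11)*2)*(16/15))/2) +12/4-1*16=-102662/99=-1036.99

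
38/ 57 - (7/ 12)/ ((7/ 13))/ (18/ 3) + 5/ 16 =0.80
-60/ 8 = -7.50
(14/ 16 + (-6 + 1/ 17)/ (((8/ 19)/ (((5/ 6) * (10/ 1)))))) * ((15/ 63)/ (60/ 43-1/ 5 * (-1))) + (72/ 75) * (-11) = -1027791643/ 36735300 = -27.98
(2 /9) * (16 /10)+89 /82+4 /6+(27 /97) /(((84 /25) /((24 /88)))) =117418201 /55121220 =2.13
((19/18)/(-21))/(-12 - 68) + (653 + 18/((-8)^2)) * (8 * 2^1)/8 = 39510469/30240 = 1306.56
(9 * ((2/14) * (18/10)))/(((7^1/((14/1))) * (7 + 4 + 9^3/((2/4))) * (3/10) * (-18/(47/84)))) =-47/143962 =-0.00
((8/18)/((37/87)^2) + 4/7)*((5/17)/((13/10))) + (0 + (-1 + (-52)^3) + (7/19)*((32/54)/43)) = -6568868530691617/46717498737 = -140608.31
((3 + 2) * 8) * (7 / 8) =35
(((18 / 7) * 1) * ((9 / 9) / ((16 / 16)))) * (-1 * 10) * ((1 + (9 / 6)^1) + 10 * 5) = -1350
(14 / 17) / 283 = 14 / 4811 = 0.00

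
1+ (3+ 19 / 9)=55 / 9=6.11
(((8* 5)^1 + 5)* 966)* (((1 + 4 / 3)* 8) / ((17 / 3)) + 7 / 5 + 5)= 7163856 / 17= 421403.29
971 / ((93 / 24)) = 7768 / 31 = 250.58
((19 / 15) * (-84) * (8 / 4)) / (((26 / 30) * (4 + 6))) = -1596 / 65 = -24.55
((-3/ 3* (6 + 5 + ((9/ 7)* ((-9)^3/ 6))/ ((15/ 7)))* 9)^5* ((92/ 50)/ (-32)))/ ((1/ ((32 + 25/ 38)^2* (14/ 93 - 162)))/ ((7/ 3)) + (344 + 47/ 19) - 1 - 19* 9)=-31710405516982408638664260501609/ 1793073468532720000000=-17684944913.57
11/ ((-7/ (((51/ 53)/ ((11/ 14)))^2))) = -2.36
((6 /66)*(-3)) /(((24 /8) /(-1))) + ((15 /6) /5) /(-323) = 635 /7106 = 0.09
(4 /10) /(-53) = -0.01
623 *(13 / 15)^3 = 1368731 / 3375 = 405.55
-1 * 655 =-655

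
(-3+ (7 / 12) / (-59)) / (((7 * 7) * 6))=-2131 / 208152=-0.01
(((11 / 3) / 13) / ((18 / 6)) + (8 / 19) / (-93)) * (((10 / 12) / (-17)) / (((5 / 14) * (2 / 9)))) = -43169 / 781014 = -0.06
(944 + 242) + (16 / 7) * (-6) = 8206 / 7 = 1172.29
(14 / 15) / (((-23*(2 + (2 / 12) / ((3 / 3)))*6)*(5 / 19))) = -0.01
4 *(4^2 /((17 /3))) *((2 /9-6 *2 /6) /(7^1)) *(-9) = 3072 /119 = 25.82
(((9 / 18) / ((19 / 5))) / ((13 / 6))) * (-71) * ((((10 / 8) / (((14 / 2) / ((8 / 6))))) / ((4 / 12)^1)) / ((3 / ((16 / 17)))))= -28400 / 29393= -0.97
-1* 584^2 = -341056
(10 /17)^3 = 1000 /4913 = 0.20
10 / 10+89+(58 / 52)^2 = 61681 / 676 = 91.24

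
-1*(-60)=60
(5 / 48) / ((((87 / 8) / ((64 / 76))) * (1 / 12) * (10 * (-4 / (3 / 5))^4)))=27 / 5510000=0.00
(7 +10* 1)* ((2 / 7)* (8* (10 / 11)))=2720 / 77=35.32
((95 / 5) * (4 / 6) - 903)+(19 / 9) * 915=3124 / 3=1041.33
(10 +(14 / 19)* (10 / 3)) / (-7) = -710 / 399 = -1.78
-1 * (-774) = 774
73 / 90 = 0.81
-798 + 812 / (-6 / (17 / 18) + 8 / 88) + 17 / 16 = -17360925 / 18736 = -926.61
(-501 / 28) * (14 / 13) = -501 / 26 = -19.27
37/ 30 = 1.23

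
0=0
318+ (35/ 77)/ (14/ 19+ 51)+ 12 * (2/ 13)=44961689/ 140569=319.85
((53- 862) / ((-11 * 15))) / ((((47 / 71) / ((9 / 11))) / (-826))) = -142333842 / 28435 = -5005.59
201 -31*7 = -16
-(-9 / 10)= 9 / 10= 0.90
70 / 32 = 2.19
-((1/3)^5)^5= -1/847288609443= -0.00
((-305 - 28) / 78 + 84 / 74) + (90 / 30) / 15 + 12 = 43607 / 4810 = 9.07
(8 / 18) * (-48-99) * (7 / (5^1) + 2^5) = -32732 / 15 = -2182.13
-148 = -148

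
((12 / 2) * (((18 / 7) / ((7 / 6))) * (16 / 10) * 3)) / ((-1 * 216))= -72 / 245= -0.29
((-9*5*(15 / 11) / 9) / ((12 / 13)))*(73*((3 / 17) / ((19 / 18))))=-640575 / 7106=-90.15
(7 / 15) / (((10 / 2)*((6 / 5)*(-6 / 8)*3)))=-14 / 405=-0.03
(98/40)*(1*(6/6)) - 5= -51/20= -2.55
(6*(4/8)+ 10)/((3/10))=130/3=43.33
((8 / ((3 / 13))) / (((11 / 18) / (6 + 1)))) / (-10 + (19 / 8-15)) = -17.55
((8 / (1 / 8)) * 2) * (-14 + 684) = 85760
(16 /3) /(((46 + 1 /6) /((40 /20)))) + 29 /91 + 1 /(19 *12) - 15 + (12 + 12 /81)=-118849937 /51724764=-2.30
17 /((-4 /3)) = -51 /4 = -12.75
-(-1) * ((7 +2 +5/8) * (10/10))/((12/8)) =77/12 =6.42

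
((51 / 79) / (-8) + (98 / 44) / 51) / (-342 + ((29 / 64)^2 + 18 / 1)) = 6721024 / 58778649897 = 0.00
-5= -5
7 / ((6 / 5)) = 35 / 6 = 5.83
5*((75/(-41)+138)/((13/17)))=474555/533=890.35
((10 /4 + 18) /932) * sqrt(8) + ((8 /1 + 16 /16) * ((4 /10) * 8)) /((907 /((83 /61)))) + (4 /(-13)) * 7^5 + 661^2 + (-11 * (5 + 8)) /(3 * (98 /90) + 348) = 41 * sqrt(2) /932 + 743733913718304 /1722606145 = 431749.31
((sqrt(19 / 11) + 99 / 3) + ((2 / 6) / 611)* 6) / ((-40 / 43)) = -173419 / 4888 - 43* sqrt(209) / 440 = -36.89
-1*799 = -799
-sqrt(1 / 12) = -sqrt(3) / 6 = -0.29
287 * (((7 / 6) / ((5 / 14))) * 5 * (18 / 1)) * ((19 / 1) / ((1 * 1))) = 1603182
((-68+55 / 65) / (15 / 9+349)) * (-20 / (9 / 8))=11640 / 3419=3.40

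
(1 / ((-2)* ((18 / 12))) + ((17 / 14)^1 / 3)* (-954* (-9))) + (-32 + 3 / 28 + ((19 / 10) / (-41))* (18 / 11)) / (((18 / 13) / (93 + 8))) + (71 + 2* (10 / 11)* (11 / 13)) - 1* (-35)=18476614693 / 14774760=1250.55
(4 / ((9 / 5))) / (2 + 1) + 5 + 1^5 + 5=317 / 27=11.74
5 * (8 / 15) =8 / 3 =2.67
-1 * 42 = -42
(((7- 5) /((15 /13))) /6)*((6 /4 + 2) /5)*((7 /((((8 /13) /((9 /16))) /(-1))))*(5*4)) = -8281 /320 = -25.88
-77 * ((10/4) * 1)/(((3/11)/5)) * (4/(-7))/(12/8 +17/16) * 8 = 774400/123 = 6295.93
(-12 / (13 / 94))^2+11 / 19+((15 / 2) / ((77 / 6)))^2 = 143352854270 / 19038019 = 7529.82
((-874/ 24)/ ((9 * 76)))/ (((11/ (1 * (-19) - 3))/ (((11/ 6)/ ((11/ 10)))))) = 115/ 648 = 0.18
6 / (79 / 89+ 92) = 534 / 8267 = 0.06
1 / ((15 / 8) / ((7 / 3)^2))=2.90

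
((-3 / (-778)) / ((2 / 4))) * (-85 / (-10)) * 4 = 102 / 389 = 0.26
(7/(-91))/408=-1/5304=-0.00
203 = 203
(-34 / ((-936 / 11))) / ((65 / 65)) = 187 / 468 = 0.40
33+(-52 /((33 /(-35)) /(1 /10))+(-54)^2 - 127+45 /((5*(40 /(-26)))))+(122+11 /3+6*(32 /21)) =4552971 /1540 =2956.47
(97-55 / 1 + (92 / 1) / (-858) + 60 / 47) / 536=108803 / 1350921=0.08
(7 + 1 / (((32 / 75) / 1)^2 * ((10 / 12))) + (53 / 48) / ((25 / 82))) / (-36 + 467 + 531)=0.02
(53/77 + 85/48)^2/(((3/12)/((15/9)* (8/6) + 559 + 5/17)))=887147941619/65313864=13582.84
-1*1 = -1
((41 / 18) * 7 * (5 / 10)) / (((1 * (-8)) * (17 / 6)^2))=-287 / 2312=-0.12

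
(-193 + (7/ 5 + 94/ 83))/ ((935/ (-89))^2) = -1.73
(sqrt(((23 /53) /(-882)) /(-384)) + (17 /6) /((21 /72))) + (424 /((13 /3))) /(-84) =8.55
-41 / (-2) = 41 / 2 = 20.50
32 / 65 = 0.49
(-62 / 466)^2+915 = 49675396 / 54289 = 915.02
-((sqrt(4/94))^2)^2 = -4/2209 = -0.00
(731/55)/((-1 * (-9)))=731/495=1.48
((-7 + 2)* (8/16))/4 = -5/8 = -0.62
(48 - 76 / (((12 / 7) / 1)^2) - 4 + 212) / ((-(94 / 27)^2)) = -671085 / 35344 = -18.99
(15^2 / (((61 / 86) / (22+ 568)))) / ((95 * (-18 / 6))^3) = -10148 / 1255197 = -0.01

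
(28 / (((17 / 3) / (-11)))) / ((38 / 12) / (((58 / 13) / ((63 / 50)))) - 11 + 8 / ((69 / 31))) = 52826400 / 6328607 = 8.35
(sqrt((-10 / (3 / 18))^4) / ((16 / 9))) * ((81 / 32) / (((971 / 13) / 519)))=1106676675 / 31072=35616.53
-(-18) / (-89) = -18 / 89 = -0.20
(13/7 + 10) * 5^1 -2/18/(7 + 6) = 48548/819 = 59.28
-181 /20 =-9.05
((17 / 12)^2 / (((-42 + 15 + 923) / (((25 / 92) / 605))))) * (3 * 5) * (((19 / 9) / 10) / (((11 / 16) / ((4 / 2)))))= 27455 / 2962358784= 0.00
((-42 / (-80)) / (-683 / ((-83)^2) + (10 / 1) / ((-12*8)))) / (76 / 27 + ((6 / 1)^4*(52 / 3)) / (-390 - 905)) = 82027323 / 461616118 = 0.18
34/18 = 1.89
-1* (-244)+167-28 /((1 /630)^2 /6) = -66678789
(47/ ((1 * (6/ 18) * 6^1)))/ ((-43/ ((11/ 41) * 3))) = -1551/ 3526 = -0.44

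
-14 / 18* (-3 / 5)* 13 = 91 / 15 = 6.07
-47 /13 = -3.62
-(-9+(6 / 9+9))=-2 / 3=-0.67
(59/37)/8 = 59/296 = 0.20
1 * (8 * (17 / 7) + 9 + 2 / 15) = 2999 / 105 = 28.56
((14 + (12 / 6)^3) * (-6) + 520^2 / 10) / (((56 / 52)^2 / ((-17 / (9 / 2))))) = -87649.30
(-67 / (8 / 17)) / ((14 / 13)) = -14807 / 112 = -132.21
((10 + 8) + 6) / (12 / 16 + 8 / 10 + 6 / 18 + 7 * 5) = 1440 / 2213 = 0.65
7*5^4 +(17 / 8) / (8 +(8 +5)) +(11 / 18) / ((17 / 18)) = 4375.75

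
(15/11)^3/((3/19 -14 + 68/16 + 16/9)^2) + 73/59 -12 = -10.72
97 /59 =1.64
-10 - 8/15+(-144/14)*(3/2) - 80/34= -50542/1785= -28.31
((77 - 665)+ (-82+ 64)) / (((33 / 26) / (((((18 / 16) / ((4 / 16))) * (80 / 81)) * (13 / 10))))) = -273104 / 99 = -2758.63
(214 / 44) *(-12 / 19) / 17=-642 / 3553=-0.18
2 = 2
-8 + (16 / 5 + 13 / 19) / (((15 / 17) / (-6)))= -16346 / 475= -34.41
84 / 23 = 3.65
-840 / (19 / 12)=-10080 / 19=-530.53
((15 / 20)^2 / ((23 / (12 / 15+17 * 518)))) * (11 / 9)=242187 / 920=263.25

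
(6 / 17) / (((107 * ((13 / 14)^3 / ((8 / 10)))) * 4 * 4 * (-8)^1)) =-1029 / 39963430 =-0.00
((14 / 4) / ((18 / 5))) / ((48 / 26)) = 455 / 864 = 0.53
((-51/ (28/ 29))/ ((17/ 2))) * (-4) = 174/ 7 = 24.86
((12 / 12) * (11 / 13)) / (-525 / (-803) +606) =8833 / 6332859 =0.00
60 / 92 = 15 / 23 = 0.65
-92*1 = -92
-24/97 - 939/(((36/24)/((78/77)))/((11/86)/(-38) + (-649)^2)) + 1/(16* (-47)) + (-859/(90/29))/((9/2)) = -267096195.05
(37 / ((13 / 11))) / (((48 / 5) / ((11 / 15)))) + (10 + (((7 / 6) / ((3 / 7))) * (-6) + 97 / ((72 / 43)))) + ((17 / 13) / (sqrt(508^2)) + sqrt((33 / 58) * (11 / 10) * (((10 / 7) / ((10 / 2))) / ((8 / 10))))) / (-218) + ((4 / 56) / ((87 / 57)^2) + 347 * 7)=126266738463587 / 50852094384- 11 * sqrt(1218) / 177016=2483.02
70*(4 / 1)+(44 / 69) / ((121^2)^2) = 376492143724 / 1344614799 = 280.00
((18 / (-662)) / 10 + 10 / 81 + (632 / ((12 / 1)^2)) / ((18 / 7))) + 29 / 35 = 1993955 / 750708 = 2.66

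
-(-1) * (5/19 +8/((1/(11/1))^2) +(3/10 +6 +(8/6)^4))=15047167/15390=977.72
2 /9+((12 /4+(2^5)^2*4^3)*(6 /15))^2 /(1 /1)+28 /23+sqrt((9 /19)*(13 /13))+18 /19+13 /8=3*sqrt(19) /19+540596896886801 /786600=687257688.06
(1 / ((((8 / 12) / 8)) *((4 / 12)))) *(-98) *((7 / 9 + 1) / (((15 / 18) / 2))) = -75264 / 5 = -15052.80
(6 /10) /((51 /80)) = 16 /17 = 0.94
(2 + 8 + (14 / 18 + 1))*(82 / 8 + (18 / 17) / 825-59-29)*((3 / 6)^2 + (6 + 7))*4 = -4084007909 / 84150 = -48532.48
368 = 368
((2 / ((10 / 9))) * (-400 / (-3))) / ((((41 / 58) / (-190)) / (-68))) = 179846400 / 41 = 4386497.56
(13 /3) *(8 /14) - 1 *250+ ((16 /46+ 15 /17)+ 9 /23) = -2019104 /8211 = -245.90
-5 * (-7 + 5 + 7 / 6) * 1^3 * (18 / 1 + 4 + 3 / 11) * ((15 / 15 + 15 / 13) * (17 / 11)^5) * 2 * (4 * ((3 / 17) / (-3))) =-57295406000 / 69090879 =-829.28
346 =346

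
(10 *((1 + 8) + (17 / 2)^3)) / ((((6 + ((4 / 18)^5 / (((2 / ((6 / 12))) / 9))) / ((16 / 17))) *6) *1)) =54510975 / 314996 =173.05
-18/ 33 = -0.55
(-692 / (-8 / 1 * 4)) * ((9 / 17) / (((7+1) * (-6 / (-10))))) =2595 / 1088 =2.39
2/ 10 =1/ 5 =0.20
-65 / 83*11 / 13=-55 / 83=-0.66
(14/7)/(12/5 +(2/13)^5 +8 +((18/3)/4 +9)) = 7425860/77600557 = 0.10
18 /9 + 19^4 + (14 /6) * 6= 130337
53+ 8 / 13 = 697 / 13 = 53.62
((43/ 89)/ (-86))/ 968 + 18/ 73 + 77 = 971622183/ 12578192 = 77.25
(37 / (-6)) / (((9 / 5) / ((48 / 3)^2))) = -23680 / 27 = -877.04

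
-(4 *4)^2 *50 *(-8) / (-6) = -51200 / 3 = -17066.67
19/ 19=1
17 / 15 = 1.13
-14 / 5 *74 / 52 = -259 / 65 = -3.98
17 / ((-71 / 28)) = -476 / 71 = -6.70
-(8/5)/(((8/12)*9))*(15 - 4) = -44/15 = -2.93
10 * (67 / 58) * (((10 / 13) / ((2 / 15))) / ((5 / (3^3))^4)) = 106819641 / 1885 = 56668.24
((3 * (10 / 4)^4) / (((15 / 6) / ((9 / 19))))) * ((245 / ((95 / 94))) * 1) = 7772625 / 1444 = 5382.70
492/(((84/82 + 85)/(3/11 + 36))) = 8048628/38797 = 207.45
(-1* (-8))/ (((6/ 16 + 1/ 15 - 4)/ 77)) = -10560/ 61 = -173.11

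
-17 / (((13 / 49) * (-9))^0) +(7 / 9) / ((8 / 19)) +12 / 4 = -875 / 72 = -12.15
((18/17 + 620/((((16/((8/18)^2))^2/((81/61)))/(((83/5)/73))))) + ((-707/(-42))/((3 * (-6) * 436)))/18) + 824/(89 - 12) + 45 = 280566472689163/4940547641568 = 56.79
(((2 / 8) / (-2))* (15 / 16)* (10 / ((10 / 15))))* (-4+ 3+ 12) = -19.34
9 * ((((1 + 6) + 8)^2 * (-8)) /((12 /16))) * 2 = -43200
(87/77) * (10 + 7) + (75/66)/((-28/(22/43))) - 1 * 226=-2739031/13244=-206.81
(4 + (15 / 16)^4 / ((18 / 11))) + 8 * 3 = 3731891 / 131072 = 28.47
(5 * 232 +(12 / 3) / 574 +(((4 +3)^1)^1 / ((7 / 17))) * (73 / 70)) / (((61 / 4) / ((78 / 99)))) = 175765252 / 2888655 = 60.85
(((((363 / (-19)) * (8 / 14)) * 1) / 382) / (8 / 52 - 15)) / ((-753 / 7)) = -3146 / 175799647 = -0.00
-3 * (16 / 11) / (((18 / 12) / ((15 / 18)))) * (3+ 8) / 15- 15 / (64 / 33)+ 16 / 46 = -121409 / 13248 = -9.16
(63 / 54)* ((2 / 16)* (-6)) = -7 / 8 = -0.88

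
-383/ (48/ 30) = -1915/ 8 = -239.38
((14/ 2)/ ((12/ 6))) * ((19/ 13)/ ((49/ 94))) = 893/ 91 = 9.81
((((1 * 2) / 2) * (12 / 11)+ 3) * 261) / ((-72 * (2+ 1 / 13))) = -1885 / 264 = -7.14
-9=-9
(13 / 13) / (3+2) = 1 / 5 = 0.20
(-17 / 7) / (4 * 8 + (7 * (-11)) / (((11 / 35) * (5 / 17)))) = 17 / 5607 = 0.00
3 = 3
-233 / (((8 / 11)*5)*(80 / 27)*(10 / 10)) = -69201 / 3200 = -21.63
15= 15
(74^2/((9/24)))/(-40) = -5476/15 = -365.07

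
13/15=0.87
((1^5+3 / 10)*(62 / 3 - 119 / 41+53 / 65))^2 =5516329984 / 9455625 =583.39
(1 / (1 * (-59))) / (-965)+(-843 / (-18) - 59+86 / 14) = -14404513 / 2391270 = -6.02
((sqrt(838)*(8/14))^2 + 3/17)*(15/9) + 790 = 1246.35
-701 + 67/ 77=-53910/ 77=-700.13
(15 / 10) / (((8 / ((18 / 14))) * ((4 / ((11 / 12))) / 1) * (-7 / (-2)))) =99 / 6272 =0.02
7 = 7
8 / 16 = 1 / 2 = 0.50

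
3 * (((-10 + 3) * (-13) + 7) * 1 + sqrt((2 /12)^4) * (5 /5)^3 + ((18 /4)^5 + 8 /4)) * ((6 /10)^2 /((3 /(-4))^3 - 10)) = -3361494 /16675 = -201.59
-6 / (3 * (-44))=1 / 22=0.05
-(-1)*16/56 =2/7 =0.29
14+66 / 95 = 1396 / 95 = 14.69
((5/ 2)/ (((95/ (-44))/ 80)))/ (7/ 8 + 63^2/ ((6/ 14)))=-2816/ 281561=-0.01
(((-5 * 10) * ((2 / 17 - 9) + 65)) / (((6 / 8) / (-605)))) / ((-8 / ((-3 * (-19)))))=-274155750 / 17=-16126808.82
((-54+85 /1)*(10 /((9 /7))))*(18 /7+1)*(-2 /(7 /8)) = -1968.25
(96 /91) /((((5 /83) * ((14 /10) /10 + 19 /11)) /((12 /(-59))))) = -10517760 /5513963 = -1.91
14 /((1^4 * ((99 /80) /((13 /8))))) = 1820 /99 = 18.38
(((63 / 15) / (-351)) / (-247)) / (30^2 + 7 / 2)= 14 / 261102465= 0.00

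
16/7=2.29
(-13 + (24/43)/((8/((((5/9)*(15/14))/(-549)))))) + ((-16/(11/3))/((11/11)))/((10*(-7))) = -235174309/18177390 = -12.94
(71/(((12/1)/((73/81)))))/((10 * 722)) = 5183/7017840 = 0.00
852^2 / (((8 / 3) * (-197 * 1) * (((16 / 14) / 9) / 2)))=-8574741 / 394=-21763.30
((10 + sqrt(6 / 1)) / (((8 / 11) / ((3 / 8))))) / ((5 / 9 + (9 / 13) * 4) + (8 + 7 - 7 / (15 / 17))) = 19305 * sqrt(6) / 389056 + 96525 / 194528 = 0.62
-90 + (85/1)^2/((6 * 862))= -458255/5172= -88.60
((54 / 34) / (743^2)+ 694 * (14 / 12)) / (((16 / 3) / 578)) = 193763955223 / 2208196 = 87747.63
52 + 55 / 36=1927 / 36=53.53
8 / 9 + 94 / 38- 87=-14302 / 171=-83.64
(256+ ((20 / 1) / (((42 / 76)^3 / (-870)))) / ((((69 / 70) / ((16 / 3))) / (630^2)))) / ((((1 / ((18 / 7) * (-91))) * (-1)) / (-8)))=9532451624177664 / 23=414454418442507.13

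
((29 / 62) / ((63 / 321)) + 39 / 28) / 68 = 9833 / 177072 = 0.06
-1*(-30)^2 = -900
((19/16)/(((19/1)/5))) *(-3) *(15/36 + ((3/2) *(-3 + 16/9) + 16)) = -875/64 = -13.67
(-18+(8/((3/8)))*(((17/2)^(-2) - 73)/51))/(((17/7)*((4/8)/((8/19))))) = -80112032/4760697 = -16.83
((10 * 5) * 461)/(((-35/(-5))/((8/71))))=184400/497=371.03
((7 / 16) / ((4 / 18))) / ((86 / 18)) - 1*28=-37961 / 1376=-27.59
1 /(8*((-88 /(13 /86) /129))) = -0.03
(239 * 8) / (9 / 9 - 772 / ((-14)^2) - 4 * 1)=-23422 / 85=-275.55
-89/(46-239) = 89/193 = 0.46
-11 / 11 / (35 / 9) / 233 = -9 / 8155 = -0.00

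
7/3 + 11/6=25/6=4.17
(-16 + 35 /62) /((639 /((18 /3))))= -319 /2201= -0.14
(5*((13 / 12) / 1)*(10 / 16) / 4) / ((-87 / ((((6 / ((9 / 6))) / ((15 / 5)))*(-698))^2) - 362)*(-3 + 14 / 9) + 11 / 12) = 118755975 / 73497666982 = 0.00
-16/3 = -5.33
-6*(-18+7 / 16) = 843 / 8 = 105.38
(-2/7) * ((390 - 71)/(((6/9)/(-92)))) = 88044/7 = 12577.71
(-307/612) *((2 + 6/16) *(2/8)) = -5833/19584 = -0.30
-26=-26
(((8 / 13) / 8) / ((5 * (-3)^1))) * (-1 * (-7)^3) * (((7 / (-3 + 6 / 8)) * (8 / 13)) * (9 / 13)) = 2.33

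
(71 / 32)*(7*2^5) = 497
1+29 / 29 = 2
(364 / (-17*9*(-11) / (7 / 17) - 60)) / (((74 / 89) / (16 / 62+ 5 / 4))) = 10601591 / 64670154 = 0.16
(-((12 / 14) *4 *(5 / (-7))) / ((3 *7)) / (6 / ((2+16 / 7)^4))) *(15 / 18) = 5.46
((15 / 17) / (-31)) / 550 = -0.00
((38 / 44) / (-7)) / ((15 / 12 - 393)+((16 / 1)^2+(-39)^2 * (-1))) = 38 / 510279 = 0.00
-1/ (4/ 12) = -3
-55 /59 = -0.93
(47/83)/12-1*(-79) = 78731/996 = 79.05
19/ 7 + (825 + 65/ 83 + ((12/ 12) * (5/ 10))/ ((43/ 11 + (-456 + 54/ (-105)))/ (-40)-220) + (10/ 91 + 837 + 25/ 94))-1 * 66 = 3650429399483687/ 2281702522554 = 1599.87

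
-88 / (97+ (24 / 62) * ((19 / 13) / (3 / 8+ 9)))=-886600 / 977883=-0.91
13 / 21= 0.62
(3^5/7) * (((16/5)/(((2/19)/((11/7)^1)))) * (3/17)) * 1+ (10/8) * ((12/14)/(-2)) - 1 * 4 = 4799987/16660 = 288.11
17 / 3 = 5.67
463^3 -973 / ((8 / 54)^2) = 1587336235 / 16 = 99208514.69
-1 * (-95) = 95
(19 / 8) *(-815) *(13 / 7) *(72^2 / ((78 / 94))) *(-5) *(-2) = -1572037200 / 7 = -224576742.86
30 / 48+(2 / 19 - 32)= -31.27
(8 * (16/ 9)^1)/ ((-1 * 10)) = -64/ 45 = -1.42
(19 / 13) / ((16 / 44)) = 4.02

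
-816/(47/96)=-78336/47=-1666.72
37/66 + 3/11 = 5/6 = 0.83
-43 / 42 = -1.02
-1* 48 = -48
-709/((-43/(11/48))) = 7799/2064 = 3.78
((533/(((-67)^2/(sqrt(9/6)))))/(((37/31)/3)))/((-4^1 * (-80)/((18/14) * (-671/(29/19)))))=-5687596629 * sqrt(6)/21578802560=-0.65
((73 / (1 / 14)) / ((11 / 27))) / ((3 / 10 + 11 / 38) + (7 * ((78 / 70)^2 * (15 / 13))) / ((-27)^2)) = 495450270 / 119141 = 4158.52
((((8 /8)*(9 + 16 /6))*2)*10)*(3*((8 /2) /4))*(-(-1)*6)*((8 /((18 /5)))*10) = 280000 /3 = 93333.33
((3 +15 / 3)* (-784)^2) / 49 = 100352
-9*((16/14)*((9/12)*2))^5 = -2239488/16807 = -133.25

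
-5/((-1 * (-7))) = -5/7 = -0.71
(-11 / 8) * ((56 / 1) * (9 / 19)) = -693 / 19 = -36.47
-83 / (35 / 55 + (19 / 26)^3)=-16046888 / 198481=-80.85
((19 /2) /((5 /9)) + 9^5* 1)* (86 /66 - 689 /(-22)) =423897711 /220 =1926807.78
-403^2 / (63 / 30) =-77337.62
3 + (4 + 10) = 17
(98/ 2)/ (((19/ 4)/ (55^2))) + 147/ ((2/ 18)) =618037/ 19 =32528.26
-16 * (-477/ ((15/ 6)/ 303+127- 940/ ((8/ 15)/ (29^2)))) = -1156248/ 224543527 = -0.01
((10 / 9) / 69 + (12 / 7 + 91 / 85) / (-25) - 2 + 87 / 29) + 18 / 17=1066934 / 543375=1.96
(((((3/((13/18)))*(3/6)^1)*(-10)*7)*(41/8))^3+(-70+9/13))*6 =-174489108266523/70304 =-2481922910.03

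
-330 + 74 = -256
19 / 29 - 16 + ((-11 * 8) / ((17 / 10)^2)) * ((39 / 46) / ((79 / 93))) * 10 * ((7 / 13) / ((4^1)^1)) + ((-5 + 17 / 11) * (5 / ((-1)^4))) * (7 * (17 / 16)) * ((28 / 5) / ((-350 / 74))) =802776712239 / 8375552350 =95.85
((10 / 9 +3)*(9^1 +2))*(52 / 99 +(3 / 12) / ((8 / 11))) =101861 / 2592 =39.30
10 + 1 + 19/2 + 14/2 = 27.50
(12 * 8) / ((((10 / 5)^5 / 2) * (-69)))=-2 / 23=-0.09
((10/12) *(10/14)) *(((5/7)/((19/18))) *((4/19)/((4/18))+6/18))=9125/17689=0.52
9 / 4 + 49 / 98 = 11 / 4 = 2.75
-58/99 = -0.59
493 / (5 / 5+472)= 493 / 473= 1.04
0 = 0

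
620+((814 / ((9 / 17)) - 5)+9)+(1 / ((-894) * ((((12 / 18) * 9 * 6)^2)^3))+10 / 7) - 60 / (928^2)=24779918725046709281 / 11456357545156608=2162.98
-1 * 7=-7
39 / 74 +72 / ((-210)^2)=47923 / 90650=0.53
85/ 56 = 1.52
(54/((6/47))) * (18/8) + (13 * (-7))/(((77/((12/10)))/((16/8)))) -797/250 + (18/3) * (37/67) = 349720897/368500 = 949.04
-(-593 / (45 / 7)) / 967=4151 / 43515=0.10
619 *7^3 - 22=212295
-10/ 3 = -3.33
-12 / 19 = -0.63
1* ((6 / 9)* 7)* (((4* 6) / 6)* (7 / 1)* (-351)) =-45864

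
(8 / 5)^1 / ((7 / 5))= 8 / 7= 1.14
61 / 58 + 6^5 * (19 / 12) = 714157 / 58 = 12313.05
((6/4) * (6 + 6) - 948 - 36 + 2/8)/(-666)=3863/2664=1.45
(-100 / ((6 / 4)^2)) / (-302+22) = 10 / 63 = 0.16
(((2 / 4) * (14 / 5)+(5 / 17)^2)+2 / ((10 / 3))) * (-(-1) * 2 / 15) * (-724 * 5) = -291048 / 289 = -1007.09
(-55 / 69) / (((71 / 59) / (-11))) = 35695 / 4899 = 7.29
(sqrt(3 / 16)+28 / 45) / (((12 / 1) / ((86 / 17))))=43 * sqrt(3) / 408+602 / 2295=0.44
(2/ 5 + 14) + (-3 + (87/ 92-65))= -24221/ 460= -52.65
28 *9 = 252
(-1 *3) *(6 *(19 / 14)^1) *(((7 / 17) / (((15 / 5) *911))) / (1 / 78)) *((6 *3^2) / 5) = -240084 / 77435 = -3.10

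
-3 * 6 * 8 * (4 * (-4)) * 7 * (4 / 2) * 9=290304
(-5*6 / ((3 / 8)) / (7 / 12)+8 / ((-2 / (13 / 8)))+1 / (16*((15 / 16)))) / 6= -30151 / 1260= -23.93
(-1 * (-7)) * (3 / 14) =3 / 2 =1.50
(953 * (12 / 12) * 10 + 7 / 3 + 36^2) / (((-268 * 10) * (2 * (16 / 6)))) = -6497 / 8576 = -0.76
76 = 76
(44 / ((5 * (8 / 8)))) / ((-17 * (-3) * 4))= 11 / 255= 0.04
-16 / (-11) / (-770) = -8 / 4235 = -0.00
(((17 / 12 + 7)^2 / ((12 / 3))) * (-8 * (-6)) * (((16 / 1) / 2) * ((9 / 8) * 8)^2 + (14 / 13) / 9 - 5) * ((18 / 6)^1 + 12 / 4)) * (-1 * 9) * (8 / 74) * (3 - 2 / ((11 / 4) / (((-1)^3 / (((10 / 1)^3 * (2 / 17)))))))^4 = -717037947516001684349329 / 2750906640625000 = -260655137.08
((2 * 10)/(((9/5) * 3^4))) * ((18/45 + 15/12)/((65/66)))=242/1053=0.23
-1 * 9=-9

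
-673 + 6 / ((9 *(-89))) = -179693 / 267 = -673.01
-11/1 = -11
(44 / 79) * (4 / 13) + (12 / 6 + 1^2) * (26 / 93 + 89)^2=70801691251 / 2960841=23912.70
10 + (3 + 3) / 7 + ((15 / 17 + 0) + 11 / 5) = 8294 / 595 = 13.94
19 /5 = 3.80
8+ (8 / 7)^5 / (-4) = 126264 / 16807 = 7.51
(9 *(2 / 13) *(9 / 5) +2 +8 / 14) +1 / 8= 18887 / 3640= 5.19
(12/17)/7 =0.10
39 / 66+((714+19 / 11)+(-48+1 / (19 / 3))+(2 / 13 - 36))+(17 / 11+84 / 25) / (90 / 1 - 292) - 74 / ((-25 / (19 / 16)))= 34912463439 / 54883400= 636.12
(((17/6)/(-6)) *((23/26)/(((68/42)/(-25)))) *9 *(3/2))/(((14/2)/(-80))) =-25875/26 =-995.19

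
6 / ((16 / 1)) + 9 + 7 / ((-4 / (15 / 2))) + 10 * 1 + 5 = 45 / 4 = 11.25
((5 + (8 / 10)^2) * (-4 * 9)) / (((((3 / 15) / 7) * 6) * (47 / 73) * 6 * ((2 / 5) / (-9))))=13797 / 2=6898.50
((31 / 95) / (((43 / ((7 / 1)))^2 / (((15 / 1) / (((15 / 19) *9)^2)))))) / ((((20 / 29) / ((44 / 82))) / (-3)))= -9206659 / 1535132250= -0.01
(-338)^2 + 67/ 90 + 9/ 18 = 5141036/ 45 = 114245.24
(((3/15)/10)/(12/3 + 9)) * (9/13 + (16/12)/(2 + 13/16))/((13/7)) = 14329/14829750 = 0.00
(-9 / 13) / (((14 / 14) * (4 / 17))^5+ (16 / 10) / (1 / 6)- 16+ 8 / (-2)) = 0.07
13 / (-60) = -0.22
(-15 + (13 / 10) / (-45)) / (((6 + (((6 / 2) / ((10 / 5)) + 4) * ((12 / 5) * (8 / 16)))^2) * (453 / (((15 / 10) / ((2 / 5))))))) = -33815 / 13470408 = -0.00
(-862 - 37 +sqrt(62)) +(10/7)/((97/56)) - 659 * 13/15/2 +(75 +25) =-3153689/2910 +sqrt(62) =-1075.87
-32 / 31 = -1.03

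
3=3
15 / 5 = 3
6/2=3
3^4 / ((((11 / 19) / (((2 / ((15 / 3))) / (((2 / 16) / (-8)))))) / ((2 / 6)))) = -65664 / 55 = -1193.89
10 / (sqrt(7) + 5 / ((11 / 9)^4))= -2401490025 / 212172071 + 1071794405*sqrt(7) / 212172071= 2.05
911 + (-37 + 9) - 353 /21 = 18190 /21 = 866.19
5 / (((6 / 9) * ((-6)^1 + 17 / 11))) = -165 / 98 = -1.68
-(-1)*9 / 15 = 0.60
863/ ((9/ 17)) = 14671/ 9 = 1630.11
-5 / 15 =-0.33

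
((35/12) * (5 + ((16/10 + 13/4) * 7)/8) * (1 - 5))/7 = -493/32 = -15.41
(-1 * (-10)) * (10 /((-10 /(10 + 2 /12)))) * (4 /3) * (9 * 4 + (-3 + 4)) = -45140 /9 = -5015.56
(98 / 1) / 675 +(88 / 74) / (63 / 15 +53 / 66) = 15787526 / 41233725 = 0.38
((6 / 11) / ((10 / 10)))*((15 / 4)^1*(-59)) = -2655 / 22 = -120.68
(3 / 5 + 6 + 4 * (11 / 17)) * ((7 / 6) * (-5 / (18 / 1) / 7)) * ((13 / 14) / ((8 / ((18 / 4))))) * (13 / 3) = -131989 / 137088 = -0.96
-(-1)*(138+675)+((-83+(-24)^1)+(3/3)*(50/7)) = 4992/7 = 713.14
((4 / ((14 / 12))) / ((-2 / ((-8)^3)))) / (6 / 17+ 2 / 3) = 78336 / 91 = 860.84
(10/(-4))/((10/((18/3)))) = -1.50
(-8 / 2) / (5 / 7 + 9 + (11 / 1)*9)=-28 / 761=-0.04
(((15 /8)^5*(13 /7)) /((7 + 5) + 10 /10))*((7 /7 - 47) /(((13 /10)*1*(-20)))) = 17465625 /2981888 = 5.86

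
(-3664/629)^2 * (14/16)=11746784/395641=29.69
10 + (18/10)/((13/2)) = 668/65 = 10.28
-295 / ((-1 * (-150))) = -59 / 30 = -1.97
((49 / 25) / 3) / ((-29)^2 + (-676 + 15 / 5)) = 7 / 1800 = 0.00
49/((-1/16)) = -784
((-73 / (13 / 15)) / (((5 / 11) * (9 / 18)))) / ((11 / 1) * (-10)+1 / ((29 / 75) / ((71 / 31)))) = 4331382 / 1216345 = 3.56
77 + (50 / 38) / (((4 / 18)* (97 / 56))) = 148211 / 1843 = 80.42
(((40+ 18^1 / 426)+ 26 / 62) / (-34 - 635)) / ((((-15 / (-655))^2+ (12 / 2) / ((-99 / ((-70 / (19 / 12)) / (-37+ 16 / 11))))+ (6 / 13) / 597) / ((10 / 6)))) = 1.36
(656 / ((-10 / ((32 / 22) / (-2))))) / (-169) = -2624 / 9295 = -0.28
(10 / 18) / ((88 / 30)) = 25 / 132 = 0.19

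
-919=-919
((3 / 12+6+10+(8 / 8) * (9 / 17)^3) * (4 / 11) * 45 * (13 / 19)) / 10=37704537 / 2053634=18.36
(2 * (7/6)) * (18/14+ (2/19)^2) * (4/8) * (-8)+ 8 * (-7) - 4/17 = -1258184/18411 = -68.34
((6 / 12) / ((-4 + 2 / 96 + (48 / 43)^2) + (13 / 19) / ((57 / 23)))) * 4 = -21359648 / 26240357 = -0.81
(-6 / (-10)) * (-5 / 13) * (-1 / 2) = 3 / 26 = 0.12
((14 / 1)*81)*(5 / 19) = 298.42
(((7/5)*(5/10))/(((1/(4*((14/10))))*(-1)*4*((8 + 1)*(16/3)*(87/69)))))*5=-0.08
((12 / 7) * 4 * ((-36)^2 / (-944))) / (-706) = 1944 / 145789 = 0.01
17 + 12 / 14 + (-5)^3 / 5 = -50 / 7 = -7.14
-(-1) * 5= 5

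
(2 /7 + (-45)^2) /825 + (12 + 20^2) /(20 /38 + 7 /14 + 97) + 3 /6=12318293 /1720950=7.16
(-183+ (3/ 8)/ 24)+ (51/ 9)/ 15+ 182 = -1747/ 2880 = -0.61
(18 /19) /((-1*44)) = -0.02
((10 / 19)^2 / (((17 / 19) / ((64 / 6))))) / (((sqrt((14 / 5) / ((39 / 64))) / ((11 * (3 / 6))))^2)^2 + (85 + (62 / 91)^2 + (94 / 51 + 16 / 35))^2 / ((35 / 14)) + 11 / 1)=20481722481620400000 / 19177358870239068690187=0.00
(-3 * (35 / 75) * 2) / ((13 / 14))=-196 / 65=-3.02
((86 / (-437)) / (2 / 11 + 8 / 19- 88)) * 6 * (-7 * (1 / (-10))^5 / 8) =9933 / 84023600000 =0.00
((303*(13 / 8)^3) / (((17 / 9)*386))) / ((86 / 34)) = 5991219 / 8498176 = 0.71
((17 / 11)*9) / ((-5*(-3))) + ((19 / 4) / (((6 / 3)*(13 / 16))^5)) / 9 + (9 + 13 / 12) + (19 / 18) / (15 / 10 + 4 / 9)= 59695217303 / 5146120980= 11.60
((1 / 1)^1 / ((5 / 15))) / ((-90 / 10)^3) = -1 / 243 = -0.00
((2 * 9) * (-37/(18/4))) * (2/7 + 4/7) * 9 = -7992/7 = -1141.71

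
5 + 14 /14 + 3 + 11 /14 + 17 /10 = 402 /35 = 11.49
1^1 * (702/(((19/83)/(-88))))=-5127408/19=-269863.58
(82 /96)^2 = 1681 /2304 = 0.73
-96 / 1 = -96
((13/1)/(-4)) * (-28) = 91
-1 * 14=-14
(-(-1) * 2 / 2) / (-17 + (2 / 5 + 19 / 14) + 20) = 70 / 333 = 0.21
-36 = -36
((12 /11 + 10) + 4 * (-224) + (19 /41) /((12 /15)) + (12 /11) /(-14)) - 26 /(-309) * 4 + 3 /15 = -17244556433 /19510260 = -883.87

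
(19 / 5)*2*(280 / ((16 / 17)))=2261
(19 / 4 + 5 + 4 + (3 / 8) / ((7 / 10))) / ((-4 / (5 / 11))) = -125 / 77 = -1.62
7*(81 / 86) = 567 / 86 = 6.59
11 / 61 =0.18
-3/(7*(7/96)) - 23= -28.88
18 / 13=1.38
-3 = -3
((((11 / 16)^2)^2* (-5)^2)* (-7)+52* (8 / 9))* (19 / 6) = 79864619 / 3538944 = 22.57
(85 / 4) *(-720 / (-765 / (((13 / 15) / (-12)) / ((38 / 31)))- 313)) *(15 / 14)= -46244250 / 35745227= -1.29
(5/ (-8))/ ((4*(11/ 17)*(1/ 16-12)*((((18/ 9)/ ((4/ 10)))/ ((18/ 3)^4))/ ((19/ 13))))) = 209304/ 27313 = 7.66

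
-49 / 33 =-1.48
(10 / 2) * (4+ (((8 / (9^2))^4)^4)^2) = 235803691554771663430417457228250769454376803167204789901690900 / 11790184577738583171520872861412518665678211592275841109096961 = 20.00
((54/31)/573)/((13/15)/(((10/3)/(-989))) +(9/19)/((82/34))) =-701100/59257089713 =-0.00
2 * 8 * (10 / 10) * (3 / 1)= 48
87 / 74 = 1.18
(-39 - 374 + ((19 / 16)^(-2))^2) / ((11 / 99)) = -483813333 / 130321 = -3712.47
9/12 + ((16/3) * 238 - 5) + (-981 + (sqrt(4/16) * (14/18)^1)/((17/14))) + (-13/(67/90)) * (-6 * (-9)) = -27004475/41004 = -658.58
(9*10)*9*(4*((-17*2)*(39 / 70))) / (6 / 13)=-930852 / 7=-132978.86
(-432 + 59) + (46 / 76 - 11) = -14569 / 38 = -383.39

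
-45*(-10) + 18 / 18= 451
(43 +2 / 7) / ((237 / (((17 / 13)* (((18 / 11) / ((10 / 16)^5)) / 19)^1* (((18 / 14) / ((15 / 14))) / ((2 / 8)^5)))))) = 6222199652352 / 23476578125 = 265.04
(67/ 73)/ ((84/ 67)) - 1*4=-20039/ 6132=-3.27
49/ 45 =1.09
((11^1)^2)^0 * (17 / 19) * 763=12971 / 19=682.68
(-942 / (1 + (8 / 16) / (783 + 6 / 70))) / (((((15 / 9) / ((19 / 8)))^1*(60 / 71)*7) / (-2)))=4353616908 / 9598925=453.55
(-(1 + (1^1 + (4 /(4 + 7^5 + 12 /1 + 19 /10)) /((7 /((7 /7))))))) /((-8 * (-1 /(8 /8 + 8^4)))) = -1024.27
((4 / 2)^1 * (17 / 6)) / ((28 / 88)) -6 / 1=248 / 21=11.81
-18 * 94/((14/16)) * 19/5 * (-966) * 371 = 13167306432/5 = 2633461286.40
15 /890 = 3 /178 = 0.02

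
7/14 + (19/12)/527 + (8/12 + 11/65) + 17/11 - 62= -267300841/4521660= -59.12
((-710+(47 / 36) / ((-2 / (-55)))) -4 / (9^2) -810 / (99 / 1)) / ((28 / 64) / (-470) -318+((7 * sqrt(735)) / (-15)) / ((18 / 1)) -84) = 41462469142267980 / 24427972910299937 -168462378405440 * sqrt(15) / 219851756192699433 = 1.69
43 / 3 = 14.33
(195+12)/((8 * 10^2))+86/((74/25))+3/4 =889859/29600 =30.06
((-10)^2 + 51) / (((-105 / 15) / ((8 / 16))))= -151 / 14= -10.79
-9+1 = -8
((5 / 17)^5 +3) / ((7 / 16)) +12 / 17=75218900 / 9938999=7.57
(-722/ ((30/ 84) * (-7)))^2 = 2085136/ 25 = 83405.44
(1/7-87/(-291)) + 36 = 24744/679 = 36.44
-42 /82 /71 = -21 /2911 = -0.01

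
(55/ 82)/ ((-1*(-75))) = 11/ 1230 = 0.01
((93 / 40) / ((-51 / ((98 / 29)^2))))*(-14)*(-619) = -322509523 / 71485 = -4511.57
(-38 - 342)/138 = -190/69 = -2.75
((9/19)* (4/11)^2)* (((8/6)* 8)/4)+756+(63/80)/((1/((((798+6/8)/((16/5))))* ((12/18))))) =1044326541/1177088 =887.21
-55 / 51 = -1.08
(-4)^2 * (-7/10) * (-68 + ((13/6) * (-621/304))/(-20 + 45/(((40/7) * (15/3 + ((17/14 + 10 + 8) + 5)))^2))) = 19300398960892/25424659145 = 759.12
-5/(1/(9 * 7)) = -315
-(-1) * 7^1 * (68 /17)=28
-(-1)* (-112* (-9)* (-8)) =-8064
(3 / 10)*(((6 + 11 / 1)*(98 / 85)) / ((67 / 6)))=882 / 1675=0.53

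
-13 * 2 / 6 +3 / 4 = -43 / 12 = -3.58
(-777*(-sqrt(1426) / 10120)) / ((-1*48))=-259*sqrt(1426) / 161920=-0.06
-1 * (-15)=15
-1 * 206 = -206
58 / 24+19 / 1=257 / 12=21.42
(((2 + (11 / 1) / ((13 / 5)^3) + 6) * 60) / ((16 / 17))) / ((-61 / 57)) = -275452785 / 536068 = -513.84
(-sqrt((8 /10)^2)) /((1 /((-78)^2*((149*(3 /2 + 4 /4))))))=-1813032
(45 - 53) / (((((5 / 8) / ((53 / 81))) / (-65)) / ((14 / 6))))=308672 / 243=1270.26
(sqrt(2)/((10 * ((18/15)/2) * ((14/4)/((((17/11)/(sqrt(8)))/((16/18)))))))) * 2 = 51/616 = 0.08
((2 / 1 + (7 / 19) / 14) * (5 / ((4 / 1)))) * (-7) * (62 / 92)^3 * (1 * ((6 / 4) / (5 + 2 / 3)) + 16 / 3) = -30.38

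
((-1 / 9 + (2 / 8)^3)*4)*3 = -1.15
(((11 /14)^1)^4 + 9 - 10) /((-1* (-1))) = -23775 /38416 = -0.62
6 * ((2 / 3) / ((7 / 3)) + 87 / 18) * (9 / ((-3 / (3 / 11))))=-1935 / 77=-25.13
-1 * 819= -819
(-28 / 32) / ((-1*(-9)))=-7 / 72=-0.10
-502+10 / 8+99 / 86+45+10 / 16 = -156167 / 344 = -453.97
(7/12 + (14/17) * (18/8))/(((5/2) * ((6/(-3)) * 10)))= -497/10200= -0.05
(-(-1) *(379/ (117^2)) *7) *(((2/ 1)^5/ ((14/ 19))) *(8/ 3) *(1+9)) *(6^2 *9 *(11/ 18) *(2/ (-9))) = -405560320/ 41067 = -9875.58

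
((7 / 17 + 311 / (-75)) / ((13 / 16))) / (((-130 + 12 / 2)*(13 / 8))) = 0.02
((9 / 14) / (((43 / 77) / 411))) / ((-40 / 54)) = -1098603 / 1720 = -638.72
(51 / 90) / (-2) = -17 / 60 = -0.28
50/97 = 0.52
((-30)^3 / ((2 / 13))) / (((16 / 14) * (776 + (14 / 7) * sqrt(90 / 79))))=-2353498875 / 11892886 + 921375 * sqrt(790) / 47571544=-197.35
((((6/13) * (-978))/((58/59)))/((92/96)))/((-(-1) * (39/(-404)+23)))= -1678435776/80232763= -20.92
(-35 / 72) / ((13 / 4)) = -35 / 234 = -0.15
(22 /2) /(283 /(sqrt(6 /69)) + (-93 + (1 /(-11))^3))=0.01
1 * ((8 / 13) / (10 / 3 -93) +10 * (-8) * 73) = -20422504 / 3497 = -5840.01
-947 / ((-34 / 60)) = 28410 / 17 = 1671.18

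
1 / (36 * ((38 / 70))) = 0.05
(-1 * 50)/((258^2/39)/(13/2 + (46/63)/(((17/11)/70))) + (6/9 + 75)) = -23612550/56102243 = -0.42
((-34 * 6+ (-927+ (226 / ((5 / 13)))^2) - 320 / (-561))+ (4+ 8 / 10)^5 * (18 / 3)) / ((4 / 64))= 10082055496144 / 1753125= 5750905.10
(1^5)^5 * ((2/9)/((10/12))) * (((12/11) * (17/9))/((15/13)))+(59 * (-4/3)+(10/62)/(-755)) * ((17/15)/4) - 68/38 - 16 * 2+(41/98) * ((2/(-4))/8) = -57601113008363/1035463413600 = -55.63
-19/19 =-1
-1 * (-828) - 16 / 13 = 10748 / 13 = 826.77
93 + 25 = 118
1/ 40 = 0.02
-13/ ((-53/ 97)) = 1261/ 53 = 23.79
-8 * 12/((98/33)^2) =-26136/2401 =-10.89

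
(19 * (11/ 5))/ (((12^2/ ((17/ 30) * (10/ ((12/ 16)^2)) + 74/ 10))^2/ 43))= 50011585547/ 1889568000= 26.47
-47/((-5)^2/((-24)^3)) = 649728/25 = 25989.12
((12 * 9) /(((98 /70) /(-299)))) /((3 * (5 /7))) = -10764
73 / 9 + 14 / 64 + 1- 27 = -5089 / 288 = -17.67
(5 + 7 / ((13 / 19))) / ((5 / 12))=2376 / 65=36.55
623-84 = 539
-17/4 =-4.25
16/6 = 8/3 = 2.67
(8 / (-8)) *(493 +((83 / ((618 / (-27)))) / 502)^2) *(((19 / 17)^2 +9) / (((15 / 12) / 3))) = -12126.78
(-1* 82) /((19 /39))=-3198 /19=-168.32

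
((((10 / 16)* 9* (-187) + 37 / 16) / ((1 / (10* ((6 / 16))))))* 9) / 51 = -755685 / 1088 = -694.56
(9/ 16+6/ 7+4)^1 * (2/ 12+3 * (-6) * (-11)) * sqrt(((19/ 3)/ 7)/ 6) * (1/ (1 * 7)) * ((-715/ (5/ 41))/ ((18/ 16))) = -4231461949 * sqrt(266)/ 222264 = -310500.38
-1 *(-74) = 74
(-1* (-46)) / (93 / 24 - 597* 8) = -368 / 38177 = -0.01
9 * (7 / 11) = 63 / 11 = 5.73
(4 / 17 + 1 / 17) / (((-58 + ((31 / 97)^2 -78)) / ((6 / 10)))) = -9409 / 7245757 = -0.00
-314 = -314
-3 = -3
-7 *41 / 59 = -287 / 59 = -4.86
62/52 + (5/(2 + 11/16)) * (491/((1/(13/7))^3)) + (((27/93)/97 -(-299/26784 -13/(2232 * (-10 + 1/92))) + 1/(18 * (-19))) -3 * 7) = 5831.32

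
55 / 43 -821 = -819.72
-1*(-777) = 777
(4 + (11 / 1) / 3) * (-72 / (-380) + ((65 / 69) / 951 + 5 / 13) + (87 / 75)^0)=127643611 / 10570365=12.08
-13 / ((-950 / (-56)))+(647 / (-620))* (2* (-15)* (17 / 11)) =15425327 / 323950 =47.62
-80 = -80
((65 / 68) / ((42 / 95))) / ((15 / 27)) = 3705 / 952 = 3.89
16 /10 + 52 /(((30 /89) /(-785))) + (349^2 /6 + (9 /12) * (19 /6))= -12095423 /120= -100795.19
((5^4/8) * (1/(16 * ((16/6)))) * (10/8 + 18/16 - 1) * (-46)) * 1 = -474375/4096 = -115.81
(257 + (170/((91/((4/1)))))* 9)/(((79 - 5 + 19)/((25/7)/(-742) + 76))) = 298640347/1127098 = 264.96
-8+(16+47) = 55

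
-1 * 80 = -80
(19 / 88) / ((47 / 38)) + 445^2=409516061 / 2068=198025.17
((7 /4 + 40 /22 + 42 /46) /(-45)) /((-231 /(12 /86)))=907 /15078294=0.00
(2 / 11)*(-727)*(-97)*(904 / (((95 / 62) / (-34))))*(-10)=537533052032 / 209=2571928478.62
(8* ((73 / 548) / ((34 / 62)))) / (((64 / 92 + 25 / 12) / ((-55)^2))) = 3778757400 / 1786343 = 2115.36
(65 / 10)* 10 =65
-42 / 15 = -14 / 5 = -2.80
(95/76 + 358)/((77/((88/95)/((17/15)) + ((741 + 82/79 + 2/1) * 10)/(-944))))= -122265784161/3709559392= -32.96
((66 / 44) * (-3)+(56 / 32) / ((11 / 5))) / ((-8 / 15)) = 2445 / 352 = 6.95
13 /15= 0.87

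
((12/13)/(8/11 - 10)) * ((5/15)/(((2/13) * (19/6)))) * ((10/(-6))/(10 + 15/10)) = 220/22287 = 0.01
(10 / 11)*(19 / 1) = 190 / 11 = 17.27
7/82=0.09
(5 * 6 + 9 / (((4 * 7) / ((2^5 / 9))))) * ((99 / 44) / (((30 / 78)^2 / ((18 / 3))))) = 497367 / 175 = 2842.10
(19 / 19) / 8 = 1 / 8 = 0.12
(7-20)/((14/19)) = -247/14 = -17.64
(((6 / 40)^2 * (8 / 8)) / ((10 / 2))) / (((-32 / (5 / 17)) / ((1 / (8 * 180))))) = -0.00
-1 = -1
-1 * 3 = -3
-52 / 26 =-2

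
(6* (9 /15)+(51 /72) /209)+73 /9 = 881399 /75240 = 11.71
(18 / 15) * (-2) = -12 / 5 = -2.40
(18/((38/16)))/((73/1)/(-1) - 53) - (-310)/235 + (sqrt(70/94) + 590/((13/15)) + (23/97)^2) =sqrt(1645)/47 + 521524205067/764603567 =682.95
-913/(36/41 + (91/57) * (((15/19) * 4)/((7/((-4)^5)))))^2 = -200010545713/118872007288336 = -0.00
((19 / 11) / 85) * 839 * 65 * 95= 105278.80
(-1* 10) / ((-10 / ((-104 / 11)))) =-104 / 11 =-9.45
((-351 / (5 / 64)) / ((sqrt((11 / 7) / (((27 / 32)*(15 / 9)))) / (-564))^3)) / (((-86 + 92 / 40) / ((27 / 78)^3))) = -7724611852020*sqrt(770) / 633919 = -338133546.76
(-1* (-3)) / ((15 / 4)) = 4 / 5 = 0.80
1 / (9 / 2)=2 / 9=0.22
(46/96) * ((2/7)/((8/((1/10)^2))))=23/134400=0.00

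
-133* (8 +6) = -1862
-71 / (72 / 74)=-2627 / 36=-72.97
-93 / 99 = -31 / 33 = -0.94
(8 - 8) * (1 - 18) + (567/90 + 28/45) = 623/90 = 6.92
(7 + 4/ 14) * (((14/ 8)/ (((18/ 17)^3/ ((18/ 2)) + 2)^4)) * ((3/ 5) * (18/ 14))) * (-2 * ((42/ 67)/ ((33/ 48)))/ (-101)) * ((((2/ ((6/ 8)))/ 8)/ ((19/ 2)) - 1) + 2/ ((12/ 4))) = -13638603951311475249/ 5319156429377301359915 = -0.00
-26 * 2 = -52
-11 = -11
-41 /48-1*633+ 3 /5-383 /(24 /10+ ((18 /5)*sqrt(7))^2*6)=-57765953 /91120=-633.95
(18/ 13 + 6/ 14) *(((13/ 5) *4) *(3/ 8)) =7.07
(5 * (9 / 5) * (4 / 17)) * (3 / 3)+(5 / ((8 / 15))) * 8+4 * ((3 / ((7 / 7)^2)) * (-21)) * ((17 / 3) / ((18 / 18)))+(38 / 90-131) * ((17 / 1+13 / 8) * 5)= -4134347 / 306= -13510.94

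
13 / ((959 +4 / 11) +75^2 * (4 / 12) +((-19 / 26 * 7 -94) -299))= 3718 / 696767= 0.01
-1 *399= -399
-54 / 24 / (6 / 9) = -27 / 8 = -3.38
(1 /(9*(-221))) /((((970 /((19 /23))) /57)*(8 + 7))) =-0.00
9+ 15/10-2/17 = 353/34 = 10.38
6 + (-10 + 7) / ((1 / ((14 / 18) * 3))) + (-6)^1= -7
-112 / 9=-12.44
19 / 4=4.75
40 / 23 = 1.74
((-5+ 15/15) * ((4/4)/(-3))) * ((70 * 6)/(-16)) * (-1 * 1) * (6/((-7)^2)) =4.29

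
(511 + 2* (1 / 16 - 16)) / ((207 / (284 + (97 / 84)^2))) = 7717028729 / 11684736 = 660.44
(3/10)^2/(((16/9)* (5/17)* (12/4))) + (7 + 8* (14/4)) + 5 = 40.06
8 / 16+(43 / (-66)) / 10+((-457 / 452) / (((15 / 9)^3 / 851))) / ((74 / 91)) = -850620841 / 3729000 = -228.11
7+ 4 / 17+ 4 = 191 / 17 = 11.24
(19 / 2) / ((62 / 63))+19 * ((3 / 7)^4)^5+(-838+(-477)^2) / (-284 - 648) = -134619925760174304407093 / 576339539467651483223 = -233.58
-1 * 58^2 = -3364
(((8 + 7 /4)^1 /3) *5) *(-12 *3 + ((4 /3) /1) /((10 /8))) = -1703 /3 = -567.67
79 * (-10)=-790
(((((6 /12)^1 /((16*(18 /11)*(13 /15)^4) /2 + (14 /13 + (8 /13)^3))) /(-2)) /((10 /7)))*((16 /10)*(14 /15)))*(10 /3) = -8458450 /84432323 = -0.10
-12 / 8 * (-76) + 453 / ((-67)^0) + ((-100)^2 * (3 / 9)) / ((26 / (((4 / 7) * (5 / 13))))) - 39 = 1973872 / 3549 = 556.18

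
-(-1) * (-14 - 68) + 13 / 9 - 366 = -4019 / 9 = -446.56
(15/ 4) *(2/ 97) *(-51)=-765/ 194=-3.94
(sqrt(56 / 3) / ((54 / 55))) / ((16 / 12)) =55 * sqrt(42) / 108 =3.30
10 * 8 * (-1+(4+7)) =800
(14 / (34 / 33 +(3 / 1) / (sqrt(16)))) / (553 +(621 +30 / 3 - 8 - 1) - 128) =616 / 82015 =0.01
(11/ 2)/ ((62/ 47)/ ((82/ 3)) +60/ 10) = 21197/ 23310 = 0.91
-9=-9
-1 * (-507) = 507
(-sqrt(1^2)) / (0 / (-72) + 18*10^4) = -1 / 180000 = -0.00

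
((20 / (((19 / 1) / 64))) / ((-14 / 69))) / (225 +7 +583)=-8832 / 21679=-0.41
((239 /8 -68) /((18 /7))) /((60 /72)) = -427 /24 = -17.79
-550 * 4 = -2200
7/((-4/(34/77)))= -17/22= -0.77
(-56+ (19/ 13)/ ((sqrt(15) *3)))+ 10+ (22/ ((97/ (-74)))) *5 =-12602/ 97+ 19 *sqrt(15)/ 585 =-129.79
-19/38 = -1/2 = -0.50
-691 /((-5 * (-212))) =-691 /1060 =-0.65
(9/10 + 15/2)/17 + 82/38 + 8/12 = 3.32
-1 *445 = -445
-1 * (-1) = 1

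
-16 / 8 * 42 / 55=-84 / 55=-1.53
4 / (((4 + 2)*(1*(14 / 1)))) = 1 / 21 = 0.05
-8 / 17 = -0.47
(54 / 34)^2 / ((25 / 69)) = 50301 / 7225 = 6.96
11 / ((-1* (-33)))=1 / 3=0.33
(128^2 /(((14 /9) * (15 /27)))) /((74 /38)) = 12607488 /1295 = 9735.51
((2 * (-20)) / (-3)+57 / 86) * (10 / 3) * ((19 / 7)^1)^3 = 123839245 / 132741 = 932.94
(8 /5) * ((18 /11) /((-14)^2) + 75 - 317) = -1043468 /2695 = -387.19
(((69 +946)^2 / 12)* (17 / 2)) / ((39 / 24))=17513825 / 39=449072.44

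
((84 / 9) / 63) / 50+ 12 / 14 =4064 / 4725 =0.86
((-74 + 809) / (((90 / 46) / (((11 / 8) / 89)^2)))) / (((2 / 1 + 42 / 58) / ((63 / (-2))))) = -83047503 / 80097152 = -1.04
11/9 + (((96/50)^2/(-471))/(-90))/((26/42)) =70167439/57403125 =1.22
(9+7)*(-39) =-624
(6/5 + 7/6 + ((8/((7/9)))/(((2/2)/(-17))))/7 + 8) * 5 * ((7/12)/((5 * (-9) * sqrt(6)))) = 21481 * sqrt(6)/136080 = 0.39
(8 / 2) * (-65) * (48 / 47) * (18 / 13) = -17280 / 47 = -367.66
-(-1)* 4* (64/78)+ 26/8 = 1019/156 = 6.53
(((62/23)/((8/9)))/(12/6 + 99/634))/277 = 88443/17418314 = 0.01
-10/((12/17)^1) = -85/6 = -14.17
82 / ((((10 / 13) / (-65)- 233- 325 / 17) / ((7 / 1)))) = -824551 / 362184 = -2.28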